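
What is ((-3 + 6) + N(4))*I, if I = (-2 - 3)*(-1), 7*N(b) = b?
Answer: 125/7 ≈ 17.857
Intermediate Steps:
N(b) = b/7
I = 5 (I = -5*(-1) = 5)
((-3 + 6) + N(4))*I = ((-3 + 6) + (⅐)*4)*5 = (3 + 4/7)*5 = (25/7)*5 = 125/7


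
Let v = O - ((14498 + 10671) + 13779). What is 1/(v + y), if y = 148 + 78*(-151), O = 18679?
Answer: -1/31899 ≈ -3.1349e-5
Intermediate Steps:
v = -20269 (v = 18679 - ((14498 + 10671) + 13779) = 18679 - (25169 + 13779) = 18679 - 1*38948 = 18679 - 38948 = -20269)
y = -11630 (y = 148 - 11778 = -11630)
1/(v + y) = 1/(-20269 - 11630) = 1/(-31899) = -1/31899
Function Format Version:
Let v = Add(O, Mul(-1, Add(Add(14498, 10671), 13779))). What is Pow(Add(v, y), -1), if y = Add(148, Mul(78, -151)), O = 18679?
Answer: Rational(-1, 31899) ≈ -3.1349e-5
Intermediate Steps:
v = -20269 (v = Add(18679, Mul(-1, Add(Add(14498, 10671), 13779))) = Add(18679, Mul(-1, Add(25169, 13779))) = Add(18679, Mul(-1, 38948)) = Add(18679, -38948) = -20269)
y = -11630 (y = Add(148, -11778) = -11630)
Pow(Add(v, y), -1) = Pow(Add(-20269, -11630), -1) = Pow(-31899, -1) = Rational(-1, 31899)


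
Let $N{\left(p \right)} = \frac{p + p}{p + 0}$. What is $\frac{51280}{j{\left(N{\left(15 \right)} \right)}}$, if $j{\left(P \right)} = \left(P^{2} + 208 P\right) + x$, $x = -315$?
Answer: $\frac{10256}{21} \approx 488.38$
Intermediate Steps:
$N{\left(p \right)} = 2$ ($N{\left(p \right)} = \frac{2 p}{p} = 2$)
$j{\left(P \right)} = -315 + P^{2} + 208 P$ ($j{\left(P \right)} = \left(P^{2} + 208 P\right) - 315 = -315 + P^{2} + 208 P$)
$\frac{51280}{j{\left(N{\left(15 \right)} \right)}} = \frac{51280}{-315 + 2^{2} + 208 \cdot 2} = \frac{51280}{-315 + 4 + 416} = \frac{51280}{105} = 51280 \cdot \frac{1}{105} = \frac{10256}{21}$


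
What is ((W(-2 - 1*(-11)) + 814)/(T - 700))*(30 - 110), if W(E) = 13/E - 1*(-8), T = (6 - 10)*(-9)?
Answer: 74110/747 ≈ 99.210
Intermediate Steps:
T = 36 (T = -4*(-9) = 36)
W(E) = 8 + 13/E (W(E) = 13/E + 8 = 8 + 13/E)
((W(-2 - 1*(-11)) + 814)/(T - 700))*(30 - 110) = (((8 + 13/(-2 - 1*(-11))) + 814)/(36 - 700))*(30 - 110) = (((8 + 13/(-2 + 11)) + 814)/(-664))*(-80) = (((8 + 13/9) + 814)*(-1/664))*(-80) = ((85/9 + 814)*(-1/664))*(-80) = ((7411/9)*(-1/664))*(-80) = -7411/5976*(-80) = 74110/747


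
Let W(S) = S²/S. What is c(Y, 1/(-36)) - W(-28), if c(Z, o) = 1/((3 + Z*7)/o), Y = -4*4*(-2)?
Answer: 228815/8172 ≈ 28.000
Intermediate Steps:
Y = 32 (Y = -16*(-2) = 32)
c(Z, o) = o/(3 + 7*Z) (c(Z, o) = 1/((3 + 7*Z)/o) = o/(3 + 7*Z))
W(S) = S
c(Y, 1/(-36)) - W(-28) = 1/((-36)*(3 + 7*32)) - 1*(-28) = -1/(36*(3 + 224)) + 28 = -1/36/227 + 28 = -1/36*1/227 + 28 = -1/8172 + 28 = 228815/8172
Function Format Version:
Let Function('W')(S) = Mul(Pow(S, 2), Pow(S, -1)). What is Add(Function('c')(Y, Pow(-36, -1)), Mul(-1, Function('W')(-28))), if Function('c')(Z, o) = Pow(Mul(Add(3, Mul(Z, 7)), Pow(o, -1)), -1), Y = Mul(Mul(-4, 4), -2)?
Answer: Rational(228815, 8172) ≈ 28.000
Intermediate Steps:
Y = 32 (Y = Mul(-16, -2) = 32)
Function('c')(Z, o) = Mul(o, Pow(Add(3, Mul(7, Z)), -1)) (Function('c')(Z, o) = Pow(Mul(Add(3, Mul(7, Z)), Pow(o, -1)), -1) = Pow(Mul(Pow(o, -1), Add(3, Mul(7, Z))), -1) = Mul(o, Pow(Add(3, Mul(7, Z)), -1)))
Function('W')(S) = S
Add(Function('c')(Y, Pow(-36, -1)), Mul(-1, Function('W')(-28))) = Add(Mul(Pow(-36, -1), Pow(Add(3, Mul(7, 32)), -1)), Mul(-1, -28)) = Add(Mul(Rational(-1, 36), Pow(Add(3, 224), -1)), 28) = Add(Mul(Rational(-1, 36), Pow(227, -1)), 28) = Add(Mul(Rational(-1, 36), Rational(1, 227)), 28) = Add(Rational(-1, 8172), 28) = Rational(228815, 8172)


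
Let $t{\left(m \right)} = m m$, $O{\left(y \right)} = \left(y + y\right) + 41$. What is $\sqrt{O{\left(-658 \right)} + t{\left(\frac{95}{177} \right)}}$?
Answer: $\frac{5 i \sqrt{1597418}}{177} \approx 35.703 i$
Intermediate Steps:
$O{\left(y \right)} = 41 + 2 y$ ($O{\left(y \right)} = 2 y + 41 = 41 + 2 y$)
$t{\left(m \right)} = m^{2}$
$\sqrt{O{\left(-658 \right)} + t{\left(\frac{95}{177} \right)}} = \sqrt{\left(41 + 2 \left(-658\right)\right) + \left(\frac{95}{177}\right)^{2}} = \sqrt{\left(41 - 1316\right) + \left(95 \cdot \frac{1}{177}\right)^{2}} = \sqrt{-1275 + \left(\frac{95}{177}\right)^{2}} = \sqrt{-1275 + \frac{9025}{31329}} = \sqrt{- \frac{39935450}{31329}} = \frac{5 i \sqrt{1597418}}{177}$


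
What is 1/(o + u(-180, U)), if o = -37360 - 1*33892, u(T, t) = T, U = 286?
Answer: -1/71432 ≈ -1.3999e-5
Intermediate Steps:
o = -71252 (o = -37360 - 33892 = -71252)
1/(o + u(-180, U)) = 1/(-71252 - 180) = 1/(-71432) = -1/71432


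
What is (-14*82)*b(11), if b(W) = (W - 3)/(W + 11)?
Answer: -4592/11 ≈ -417.45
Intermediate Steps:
b(W) = (-3 + W)/(11 + W)
(-14*82)*b(11) = (-14*82)*((-3 + 11)/(11 + 11)) = -1148*8/22 = -574*8/11 = -1148*4/11 = -4592/11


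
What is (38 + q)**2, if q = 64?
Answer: 10404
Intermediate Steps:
(38 + q)**2 = (38 + 64)**2 = 102**2 = 10404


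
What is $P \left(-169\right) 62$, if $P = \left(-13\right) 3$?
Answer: $408642$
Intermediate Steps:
$P = -39$
$P \left(-169\right) 62 = \left(-39\right) \left(-169\right) 62 = 6591 \cdot 62 = 408642$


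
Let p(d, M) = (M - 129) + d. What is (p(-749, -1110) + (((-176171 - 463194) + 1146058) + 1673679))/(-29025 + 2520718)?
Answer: 2178384/2491693 ≈ 0.87426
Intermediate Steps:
p(d, M) = -129 + M + d (p(d, M) = (-129 + M) + d = -129 + M + d)
(p(-749, -1110) + (((-176171 - 463194) + 1146058) + 1673679))/(-29025 + 2520718) = ((-129 - 1110 - 749) + (((-176171 - 463194) + 1146058) + 1673679))/(-29025 + 2520718) = (-1988 + ((-639365 + 1146058) + 1673679))/2491693 = (-1988 + (506693 + 1673679))*(1/2491693) = (-1988 + 2180372)*(1/2491693) = 2178384*(1/2491693) = 2178384/2491693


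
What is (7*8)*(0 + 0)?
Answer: 0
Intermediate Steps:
(7*8)*(0 + 0) = 56*0 = 0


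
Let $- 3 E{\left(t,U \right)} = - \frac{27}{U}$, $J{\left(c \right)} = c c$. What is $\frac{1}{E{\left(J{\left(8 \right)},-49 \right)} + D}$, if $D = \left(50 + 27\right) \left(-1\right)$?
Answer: $- \frac{49}{3782} \approx -0.012956$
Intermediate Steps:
$J{\left(c \right)} = c^{2}$
$E{\left(t,U \right)} = \frac{9}{U}$ ($E{\left(t,U \right)} = - \frac{\left(-27\right) \frac{1}{U}}{3} = \frac{9}{U}$)
$D = -77$ ($D = 77 \left(-1\right) = -77$)
$\frac{1}{E{\left(J{\left(8 \right)},-49 \right)} + D} = \frac{1}{\frac{9}{-49} - 77} = \frac{1}{9 \left(- \frac{1}{49}\right) - 77} = \frac{1}{- \frac{9}{49} - 77} = \frac{1}{- \frac{3782}{49}} = - \frac{49}{3782}$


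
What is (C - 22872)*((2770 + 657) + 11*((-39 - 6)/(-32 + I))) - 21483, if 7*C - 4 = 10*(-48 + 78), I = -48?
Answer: -1097547487/14 ≈ -7.8396e+7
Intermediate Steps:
C = 304/7 (C = 4/7 + (10*(-48 + 78))/7 = 4/7 + (10*30)/7 = 4/7 + (⅐)*300 = 4/7 + 300/7 = 304/7 ≈ 43.429)
(C - 22872)*((2770 + 657) + 11*((-39 - 6)/(-32 + I))) - 21483 = (304/7 - 22872)*((2770 + 657) + 11*((-39 - 6)/(-32 - 48))) - 21483 = -159800*(3427 + 11*(-45/(-80)))/7 - 21483 = -159800*(3427 + 11*(-45*(-1/80)))/7 - 21483 = -159800*(3427 + 11*(9/16))/7 - 21483 = -159800*(3427 + 99/16)/7 - 21483 = -159800/7*54931/16 - 21483 = -1097246725/14 - 21483 = -1097547487/14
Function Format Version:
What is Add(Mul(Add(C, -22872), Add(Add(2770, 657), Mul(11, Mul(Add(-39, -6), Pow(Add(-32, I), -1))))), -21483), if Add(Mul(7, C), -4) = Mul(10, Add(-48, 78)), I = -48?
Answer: Rational(-1097547487, 14) ≈ -7.8396e+7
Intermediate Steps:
C = Rational(304, 7) (C = Add(Rational(4, 7), Mul(Rational(1, 7), Mul(10, Add(-48, 78)))) = Add(Rational(4, 7), Mul(Rational(1, 7), Mul(10, 30))) = Add(Rational(4, 7), Mul(Rational(1, 7), 300)) = Add(Rational(4, 7), Rational(300, 7)) = Rational(304, 7) ≈ 43.429)
Add(Mul(Add(C, -22872), Add(Add(2770, 657), Mul(11, Mul(Add(-39, -6), Pow(Add(-32, I), -1))))), -21483) = Add(Mul(Add(Rational(304, 7), -22872), Add(Add(2770, 657), Mul(11, Mul(Add(-39, -6), Pow(Add(-32, -48), -1))))), -21483) = Add(Mul(Rational(-159800, 7), Add(3427, Mul(11, Mul(-45, Pow(-80, -1))))), -21483) = Add(Mul(Rational(-159800, 7), Add(3427, Mul(11, Mul(-45, Rational(-1, 80))))), -21483) = Add(Mul(Rational(-159800, 7), Add(3427, Mul(11, Rational(9, 16)))), -21483) = Add(Mul(Rational(-159800, 7), Add(3427, Rational(99, 16))), -21483) = Add(Mul(Rational(-159800, 7), Rational(54931, 16)), -21483) = Add(Rational(-1097246725, 14), -21483) = Rational(-1097547487, 14)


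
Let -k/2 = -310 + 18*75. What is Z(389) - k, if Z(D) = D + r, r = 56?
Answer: 2525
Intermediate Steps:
k = -2080 (k = -2*(-310 + 18*75) = -2*(-310 + 1350) = -2*1040 = -2080)
Z(D) = 56 + D (Z(D) = D + 56 = 56 + D)
Z(389) - k = (56 + 389) - 1*(-2080) = 445 + 2080 = 2525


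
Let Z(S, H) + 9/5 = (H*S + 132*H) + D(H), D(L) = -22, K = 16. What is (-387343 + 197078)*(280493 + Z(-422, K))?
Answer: -52480642738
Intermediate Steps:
Z(S, H) = -119/5 + 132*H + H*S (Z(S, H) = -9/5 + ((H*S + 132*H) - 22) = -9/5 + ((132*H + H*S) - 22) = -9/5 + (-22 + 132*H + H*S) = -119/5 + 132*H + H*S)
(-387343 + 197078)*(280493 + Z(-422, K)) = (-387343 + 197078)*(280493 + (-119/5 + 132*16 + 16*(-422))) = -190265*(280493 + (-119/5 + 2112 - 6752)) = -190265*(280493 - 23319/5) = -190265*1379146/5 = -52480642738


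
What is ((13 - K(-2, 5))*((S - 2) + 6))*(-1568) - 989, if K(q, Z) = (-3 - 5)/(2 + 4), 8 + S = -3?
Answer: 469001/3 ≈ 1.5633e+5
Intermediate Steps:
S = -11 (S = -8 - 3 = -11)
K(q, Z) = -4/3 (K(q, Z) = -8/6 = -8*⅙ = -4/3)
((13 - K(-2, 5))*((S - 2) + 6))*(-1568) - 989 = ((13 - 1*(-4/3))*((-11 - 2) + 6))*(-1568) - 989 = ((13 + 4/3)*(-13 + 6))*(-1568) - 989 = ((43/3)*(-7))*(-1568) - 989 = -301/3*(-1568) - 989 = 471968/3 - 989 = 469001/3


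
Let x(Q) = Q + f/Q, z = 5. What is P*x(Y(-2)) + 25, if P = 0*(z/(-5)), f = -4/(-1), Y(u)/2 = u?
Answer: 25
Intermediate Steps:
Y(u) = 2*u
f = 4 (f = -4*(-1) = 4)
P = 0 (P = 0*(5/(-5)) = 0*(5*(-⅕)) = 0*(-1) = 0)
x(Q) = Q + 4/Q
P*x(Y(-2)) + 25 = 0*(2*(-2) + 4/((2*(-2)))) + 25 = 0*(-4 + 4/(-4)) + 25 = 0*(-4 + 4*(-¼)) + 25 = 0*(-4 - 1) + 25 = 0*(-5) + 25 = 0 + 25 = 25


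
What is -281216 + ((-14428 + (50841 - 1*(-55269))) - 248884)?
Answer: -438418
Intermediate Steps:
-281216 + ((-14428 + (50841 - 1*(-55269))) - 248884) = -281216 + ((-14428 + (50841 + 55269)) - 248884) = -281216 + ((-14428 + 106110) - 248884) = -281216 + (91682 - 248884) = -281216 - 157202 = -438418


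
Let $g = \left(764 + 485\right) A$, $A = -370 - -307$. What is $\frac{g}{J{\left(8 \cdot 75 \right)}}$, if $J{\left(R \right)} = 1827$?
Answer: $- \frac{1249}{29} \approx -43.069$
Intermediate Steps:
$A = -63$ ($A = -370 + 307 = -63$)
$g = -78687$ ($g = \left(764 + 485\right) \left(-63\right) = 1249 \left(-63\right) = -78687$)
$\frac{g}{J{\left(8 \cdot 75 \right)}} = - \frac{78687}{1827} = \left(-78687\right) \frac{1}{1827} = - \frac{1249}{29}$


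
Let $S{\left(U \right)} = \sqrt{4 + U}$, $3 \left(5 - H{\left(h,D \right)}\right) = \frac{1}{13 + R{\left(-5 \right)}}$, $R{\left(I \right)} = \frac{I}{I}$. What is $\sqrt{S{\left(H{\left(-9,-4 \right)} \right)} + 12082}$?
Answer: $\frac{\sqrt{21312648 + 42 \sqrt{15834}}}{42} \approx 109.93$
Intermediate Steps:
$R{\left(I \right)} = 1$
$H{\left(h,D \right)} = \frac{209}{42}$ ($H{\left(h,D \right)} = 5 - \frac{1}{3 \left(13 + 1\right)} = 5 - \frac{1}{3 \cdot 14} = 5 - \frac{1}{42} = \frac{209}{42}$)
$\sqrt{S{\left(H{\left(-9,-4 \right)} \right)} + 12082} = \sqrt{\sqrt{4 + \frac{209}{42}} + 12082} = \sqrt{\sqrt{\frac{377}{42}} + 12082} = \sqrt{\frac{\sqrt{15834}}{42} + 12082} = \sqrt{12082 + \frac{\sqrt{15834}}{42}}$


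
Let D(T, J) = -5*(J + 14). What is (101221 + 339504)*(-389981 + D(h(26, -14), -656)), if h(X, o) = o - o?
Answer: -170459648975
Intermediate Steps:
h(X, o) = 0
D(T, J) = -70 - 5*J (D(T, J) = -5*(14 + J) = -70 - 5*J)
(101221 + 339504)*(-389981 + D(h(26, -14), -656)) = (101221 + 339504)*(-389981 + (-70 - 5*(-656))) = 440725*(-389981 + (-70 + 3280)) = 440725*(-389981 + 3210) = 440725*(-386771) = -170459648975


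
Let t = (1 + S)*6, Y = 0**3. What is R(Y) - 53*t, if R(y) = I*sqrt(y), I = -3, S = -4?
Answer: 954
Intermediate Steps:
Y = 0
R(y) = -3*sqrt(y)
t = -18 (t = (1 - 4)*6 = -3*6 = -18)
R(Y) - 53*t = -3*sqrt(0) - 53*(-18) = -3*0 + 954 = 0 + 954 = 954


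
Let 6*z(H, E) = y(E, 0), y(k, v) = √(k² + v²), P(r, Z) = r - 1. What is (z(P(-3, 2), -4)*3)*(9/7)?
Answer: 18/7 ≈ 2.5714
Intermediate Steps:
P(r, Z) = -1 + r
z(H, E) = √(E²)/6 (z(H, E) = √(E² + 0²)/6 = √(E² + 0)/6 = √(E²)/6)
(z(P(-3, 2), -4)*3)*(9/7) = ((√((-4)²)/6)*3)*(9/7) = ((√16/6)*3)*(9*(⅐)) = (((⅙)*4)*3)*(9/7) = ((⅔)*3)*(9/7) = 2*(9/7) = 18/7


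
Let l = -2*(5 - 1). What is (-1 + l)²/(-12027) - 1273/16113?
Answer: -5538508/64597017 ≈ -0.085739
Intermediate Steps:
l = -8 (l = -2*4 = -8)
(-1 + l)²/(-12027) - 1273/16113 = (-1 - 8)²/(-12027) - 1273/16113 = (-9)²*(-1/12027) - 1273*1/16113 = 81*(-1/12027) - 1273/16113 = -27/4009 - 1273/16113 = -5538508/64597017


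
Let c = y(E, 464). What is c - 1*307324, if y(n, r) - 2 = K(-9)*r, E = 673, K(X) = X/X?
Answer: -306858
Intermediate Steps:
K(X) = 1
y(n, r) = 2 + r (y(n, r) = 2 + 1*r = 2 + r)
c = 466 (c = 2 + 464 = 466)
c - 1*307324 = 466 - 1*307324 = 466 - 307324 = -306858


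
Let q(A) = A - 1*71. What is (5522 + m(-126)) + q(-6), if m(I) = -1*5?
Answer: 5440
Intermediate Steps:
m(I) = -5
q(A) = -71 + A (q(A) = A - 71 = -71 + A)
(5522 + m(-126)) + q(-6) = (5522 - 5) + (-71 - 6) = 5517 - 77 = 5440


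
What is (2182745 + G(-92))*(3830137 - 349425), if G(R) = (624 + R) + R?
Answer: 7599038227720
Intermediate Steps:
G(R) = 624 + 2*R
(2182745 + G(-92))*(3830137 - 349425) = (2182745 + (624 + 2*(-92)))*(3830137 - 349425) = (2182745 + (624 - 184))*3480712 = (2182745 + 440)*3480712 = 2183185*3480712 = 7599038227720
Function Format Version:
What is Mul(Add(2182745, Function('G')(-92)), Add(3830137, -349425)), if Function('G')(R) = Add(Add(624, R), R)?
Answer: 7599038227720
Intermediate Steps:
Function('G')(R) = Add(624, Mul(2, R))
Mul(Add(2182745, Function('G')(-92)), Add(3830137, -349425)) = Mul(Add(2182745, Add(624, Mul(2, -92))), Add(3830137, -349425)) = Mul(Add(2182745, Add(624, -184)), 3480712) = Mul(Add(2182745, 440), 3480712) = Mul(2183185, 3480712) = 7599038227720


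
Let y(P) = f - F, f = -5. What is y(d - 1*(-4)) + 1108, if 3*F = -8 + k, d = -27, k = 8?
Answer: 1103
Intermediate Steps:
F = 0 (F = (-8 + 8)/3 = (⅓)*0 = 0)
y(P) = -5 (y(P) = -5 - 1*0 = -5 + 0 = -5)
y(d - 1*(-4)) + 1108 = -5 + 1108 = 1103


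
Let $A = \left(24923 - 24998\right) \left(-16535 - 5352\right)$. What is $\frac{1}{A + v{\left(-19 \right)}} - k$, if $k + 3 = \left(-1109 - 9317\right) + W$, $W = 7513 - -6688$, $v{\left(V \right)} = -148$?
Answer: $- \frac{6191274043}{1641377} \approx -3772.0$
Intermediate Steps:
$W = 14201$ ($W = 7513 + 6688 = 14201$)
$A = 1641525$ ($A = \left(-75\right) \left(-21887\right) = 1641525$)
$k = 3772$ ($k = -3 + \left(\left(-1109 - 9317\right) + 14201\right) = -3 + \left(-10426 + 14201\right) = -3 + 3775 = 3772$)
$\frac{1}{A + v{\left(-19 \right)}} - k = \frac{1}{1641525 - 148} - 3772 = \frac{1}{1641377} - 3772 = - \frac{6191274043}{1641377}$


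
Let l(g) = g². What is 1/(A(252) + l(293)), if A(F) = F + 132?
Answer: 1/86233 ≈ 1.1596e-5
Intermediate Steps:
A(F) = 132 + F
1/(A(252) + l(293)) = 1/((132 + 252) + 293²) = 1/(384 + 85849) = 1/86233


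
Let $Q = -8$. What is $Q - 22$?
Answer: $-30$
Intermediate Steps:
$Q - 22 = -8 - 22 = -30$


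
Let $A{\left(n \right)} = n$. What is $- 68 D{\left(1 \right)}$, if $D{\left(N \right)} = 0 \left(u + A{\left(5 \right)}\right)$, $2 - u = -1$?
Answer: $0$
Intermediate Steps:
$u = 3$ ($u = 2 - -1 = 2 + 1 = 3$)
$D{\left(N \right)} = 0$ ($D{\left(N \right)} = 0 \left(3 + 5\right) = 0 \cdot 8 = 0$)
$- 68 D{\left(1 \right)} = \left(-68\right) 0 = 0$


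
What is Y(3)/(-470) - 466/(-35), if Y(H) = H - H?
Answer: 466/35 ≈ 13.314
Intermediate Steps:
Y(H) = 0
Y(3)/(-470) - 466/(-35) = 0/(-470) - 466/(-35) = 0*(-1/470) - 466*(-1/35) = 0 + 466/35 = 466/35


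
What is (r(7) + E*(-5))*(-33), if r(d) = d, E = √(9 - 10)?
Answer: -231 + 165*I ≈ -231.0 + 165.0*I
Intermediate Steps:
E = I (E = √(-1) = I ≈ 1.0*I)
(r(7) + E*(-5))*(-33) = (7 + I*(-5))*(-33) = (7 - 5*I)*(-33) = -231 + 165*I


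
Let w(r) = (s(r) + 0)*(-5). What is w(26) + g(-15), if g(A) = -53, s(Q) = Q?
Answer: -183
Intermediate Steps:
w(r) = -5*r (w(r) = (r + 0)*(-5) = r*(-5) = -5*r)
w(26) + g(-15) = -5*26 - 53 = -130 - 53 = -183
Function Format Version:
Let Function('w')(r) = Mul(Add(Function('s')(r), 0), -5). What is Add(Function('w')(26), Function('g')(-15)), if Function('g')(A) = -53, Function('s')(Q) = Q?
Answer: -183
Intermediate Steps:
Function('w')(r) = Mul(-5, r) (Function('w')(r) = Mul(Add(r, 0), -5) = Mul(r, -5) = Mul(-5, r))
Add(Function('w')(26), Function('g')(-15)) = Add(Mul(-5, 26), -53) = Add(-130, -53) = -183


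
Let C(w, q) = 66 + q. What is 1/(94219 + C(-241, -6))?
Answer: 1/94279 ≈ 1.0607e-5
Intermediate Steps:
1/(94219 + C(-241, -6)) = 1/(94219 + (66 - 6)) = 1/(94219 + 60) = 1/94279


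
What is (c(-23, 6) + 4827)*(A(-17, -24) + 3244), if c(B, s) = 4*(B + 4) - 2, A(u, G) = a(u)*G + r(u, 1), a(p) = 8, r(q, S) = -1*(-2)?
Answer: 14503446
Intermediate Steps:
r(q, S) = 2
A(u, G) = 2 + 8*G (A(u, G) = 8*G + 2 = 2 + 8*G)
c(B, s) = 14 + 4*B (c(B, s) = 4*(4 + B) - 2 = (16 + 4*B) - 2 = 14 + 4*B)
(c(-23, 6) + 4827)*(A(-17, -24) + 3244) = ((14 + 4*(-23)) + 4827)*((2 + 8*(-24)) + 3244) = ((14 - 92) + 4827)*((2 - 192) + 3244) = (-78 + 4827)*(-190 + 3244) = 4749*3054 = 14503446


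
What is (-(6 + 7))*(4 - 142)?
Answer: 1794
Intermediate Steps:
(-(6 + 7))*(4 - 142) = -1*13*(-138) = -13*(-138) = 1794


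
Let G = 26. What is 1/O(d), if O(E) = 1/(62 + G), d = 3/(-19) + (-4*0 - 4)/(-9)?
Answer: 88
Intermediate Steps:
d = 49/171 (d = 3*(-1/19) + (0 - 4)*(-⅑) = -3/19 - 4*(-⅑) = -3/19 + 4/9 = 49/171 ≈ 0.28655)
O(E) = 1/88 (O(E) = 1/(62 + 26) = 1/88)
1/O(d) = 1/(1/88) = 88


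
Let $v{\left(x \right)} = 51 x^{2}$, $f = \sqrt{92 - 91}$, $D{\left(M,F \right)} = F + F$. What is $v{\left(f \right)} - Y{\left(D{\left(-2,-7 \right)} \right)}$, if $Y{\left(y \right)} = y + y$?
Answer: $79$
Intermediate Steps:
$D{\left(M,F \right)} = 2 F$
$f = 1$ ($f = \sqrt{1} = 1$)
$Y{\left(y \right)} = 2 y$
$v{\left(f \right)} - Y{\left(D{\left(-2,-7 \right)} \right)} = 51 \cdot 1^{2} - 2 \cdot 2 \left(-7\right) = 51 \cdot 1 - 2 \left(-14\right) = 51 - -28 = 51 + 28 = 79$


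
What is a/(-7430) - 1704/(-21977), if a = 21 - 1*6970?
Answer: 165378893/163289110 ≈ 1.0128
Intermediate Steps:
a = -6949 (a = 21 - 6970 = -6949)
a/(-7430) - 1704/(-21977) = -6949/(-7430) - 1704/(-21977) = -6949*(-1/7430) - 1704*(-1/21977) = 6949/7430 + 1704/21977 = 165378893/163289110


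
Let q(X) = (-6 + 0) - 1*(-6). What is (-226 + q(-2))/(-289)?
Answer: 226/289 ≈ 0.78201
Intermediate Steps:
q(X) = 0 (q(X) = -6 + 6 = 0)
(-226 + q(-2))/(-289) = (-226 + 0)/(-289) = -226*(-1/289) = 226/289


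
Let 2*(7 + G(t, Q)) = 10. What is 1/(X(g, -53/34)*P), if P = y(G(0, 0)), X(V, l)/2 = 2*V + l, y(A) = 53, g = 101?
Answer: 17/361195 ≈ 4.7066e-5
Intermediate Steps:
G(t, Q) = -2 (G(t, Q) = -7 + (½)*10 = -7 + 5 = -2)
X(V, l) = 2*l + 4*V (X(V, l) = 2*(2*V + l) = 2*(l + 2*V) = 2*l + 4*V)
P = 53
1/(X(g, -53/34)*P) = 1/((2*(-53/34) + 4*101)*53) = (1/53)/(2*(-53*1/34) + 404) = (1/53)/(2*(-53/34) + 404) = (1/53)/(-53/17 + 404) = (1/53)/(6815/17) = (17/6815)*(1/53) = 17/361195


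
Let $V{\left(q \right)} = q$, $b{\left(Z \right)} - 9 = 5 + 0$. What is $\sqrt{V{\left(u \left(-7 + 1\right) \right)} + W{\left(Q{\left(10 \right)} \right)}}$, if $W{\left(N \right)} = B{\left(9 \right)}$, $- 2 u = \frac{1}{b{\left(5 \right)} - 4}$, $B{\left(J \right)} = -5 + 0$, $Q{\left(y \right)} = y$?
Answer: $\frac{i \sqrt{470}}{10} \approx 2.1679 i$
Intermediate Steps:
$b{\left(Z \right)} = 14$ ($b{\left(Z \right)} = 9 + \left(5 + 0\right) = 9 + 5 = 14$)
$B{\left(J \right)} = -5$
$u = - \frac{1}{20}$ ($u = - \frac{1}{2 \left(14 - 4\right)} = - \frac{1}{2 \cdot 10} = \left(- \frac{1}{2}\right) \frac{1}{10} = - \frac{1}{20} \approx -0.05$)
$W{\left(N \right)} = -5$
$\sqrt{V{\left(u \left(-7 + 1\right) \right)} + W{\left(Q{\left(10 \right)} \right)}} = \sqrt{- \frac{-7 + 1}{20} - 5} = \sqrt{\left(- \frac{1}{20}\right) \left(-6\right) - 5} = \sqrt{\frac{3}{10} - 5} = \sqrt{- \frac{47}{10}} = \frac{i \sqrt{470}}{10}$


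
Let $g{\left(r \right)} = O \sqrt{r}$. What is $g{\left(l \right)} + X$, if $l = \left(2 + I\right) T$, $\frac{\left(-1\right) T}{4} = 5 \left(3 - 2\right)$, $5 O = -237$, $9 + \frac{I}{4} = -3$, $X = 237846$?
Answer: $237846 - \frac{474 \sqrt{230}}{5} \approx 2.3641 \cdot 10^{5}$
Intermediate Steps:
$I = -48$ ($I = -36 + 4 \left(-3\right) = -36 - 12 = -48$)
$O = - \frac{237}{5}$ ($O = \frac{1}{5} \left(-237\right) = - \frac{237}{5} \approx -47.4$)
$T = -20$ ($T = - 4 \cdot 5 \left(3 - 2\right) = - 4 \cdot 5 \cdot 1 = \left(-4\right) 5 = -20$)
$l = 920$ ($l = \left(2 - 48\right) \left(-20\right) = \left(-46\right) \left(-20\right) = 920$)
$g{\left(r \right)} = - \frac{237 \sqrt{r}}{5}$
$g{\left(l \right)} + X = - \frac{237 \sqrt{920}}{5} + 237846 = - \frac{237 \cdot 2 \sqrt{230}}{5} + 237846 = - \frac{474 \sqrt{230}}{5} + 237846 = 237846 - \frac{474 \sqrt{230}}{5}$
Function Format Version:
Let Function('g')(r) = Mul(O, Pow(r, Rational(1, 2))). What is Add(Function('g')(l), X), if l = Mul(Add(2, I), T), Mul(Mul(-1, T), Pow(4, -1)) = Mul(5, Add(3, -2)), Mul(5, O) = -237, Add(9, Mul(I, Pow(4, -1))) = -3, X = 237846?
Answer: Add(237846, Mul(Rational(-474, 5), Pow(230, Rational(1, 2)))) ≈ 2.3641e+5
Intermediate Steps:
I = -48 (I = Add(-36, Mul(4, -3)) = Add(-36, -12) = -48)
O = Rational(-237, 5) (O = Mul(Rational(1, 5), -237) = Rational(-237, 5) ≈ -47.400)
T = -20 (T = Mul(-4, Mul(5, Add(3, -2))) = Mul(-4, Mul(5, 1)) = Mul(-4, 5) = -20)
l = 920 (l = Mul(Add(2, -48), -20) = Mul(-46, -20) = 920)
Function('g')(r) = Mul(Rational(-237, 5), Pow(r, Rational(1, 2)))
Add(Function('g')(l), X) = Add(Mul(Rational(-237, 5), Pow(920, Rational(1, 2))), 237846) = Add(Mul(Rational(-237, 5), Mul(2, Pow(230, Rational(1, 2)))), 237846) = Add(Mul(Rational(-474, 5), Pow(230, Rational(1, 2))), 237846) = Add(237846, Mul(Rational(-474, 5), Pow(230, Rational(1, 2))))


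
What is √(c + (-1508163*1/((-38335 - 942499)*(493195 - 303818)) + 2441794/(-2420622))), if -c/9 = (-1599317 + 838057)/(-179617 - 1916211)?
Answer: I*√465706526312974908441308118688233801406514/329949257644668640398 ≈ 2.0683*I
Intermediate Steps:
c = -100755/30821 (c = -9*(-1599317 + 838057)/(-179617 - 1916211) = -(-6851340)/(-2095828) = -(-6851340)*(-1)/2095828 = -9*11195/30821 = -100755/30821 ≈ -3.2690)
√(c + (-1508163*1/((-38335 - 942499)*(493195 - 303818)) + 2441794/(-2420622))) = √(-100755/30821 + (-1508163*1/((-38335 - 942499)*(493195 - 303818)) + 2441794/(-2420622))) = √(-100755/30821 + (-1508163/(189377*(-980834)) + 2441794*(-1/2420622))) = √(-100755/30821 + (-1508163/(-185747400418) - 1220897/1210311)) = √(-100755/30821 + (-1508163*(-1/185747400418) - 1220897/1210311)) = √(-100755/30821 + (1508163/185747400418 - 1220897/1210311)) = √(-100755/30821 - 226776618581866253/224812121947309998) = √(-29640427508112918632203/6928934410538041448358) = I*√465706526312974908441308118688233801406514/329949257644668640398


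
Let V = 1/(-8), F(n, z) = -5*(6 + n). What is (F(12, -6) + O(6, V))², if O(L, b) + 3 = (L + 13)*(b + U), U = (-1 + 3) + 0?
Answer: 210681/64 ≈ 3291.9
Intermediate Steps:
U = 2 (U = 2 + 0 = 2)
F(n, z) = -30 - 5*n
V = -⅛ ≈ -0.12500
O(L, b) = -3 + (2 + b)*(13 + L) (O(L, b) = -3 + (L + 13)*(b + 2) = -3 + (13 + L)*(2 + b) = -3 + (2 + b)*(13 + L))
(F(12, -6) + O(6, V))² = ((-30 - 5*12) + (23 + 2*6 + 13*(-⅛) + 6*(-⅛)))² = ((-30 - 60) + (23 + 12 - 13/8 - ¾))² = (-90 + 261/8)² = (-459/8)² = 210681/64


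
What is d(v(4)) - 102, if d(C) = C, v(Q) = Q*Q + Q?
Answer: -82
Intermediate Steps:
v(Q) = Q + Q² (v(Q) = Q² + Q = Q + Q²)
d(v(4)) - 102 = 4*(1 + 4) - 102 = 4*5 - 102 = 20 - 102 = -82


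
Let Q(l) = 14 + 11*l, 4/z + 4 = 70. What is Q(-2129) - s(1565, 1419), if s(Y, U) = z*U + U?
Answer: -24910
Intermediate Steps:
z = 2/33 (z = 4/(-4 + 70) = 4/66 = 4*(1/66) = 2/33 ≈ 0.060606)
s(Y, U) = 35*U/33 (s(Y, U) = 2*U/33 + U = 35*U/33)
Q(-2129) - s(1565, 1419) = (14 + 11*(-2129)) - 35*1419/33 = (14 - 23419) - 1*1505 = -23405 - 1505 = -24910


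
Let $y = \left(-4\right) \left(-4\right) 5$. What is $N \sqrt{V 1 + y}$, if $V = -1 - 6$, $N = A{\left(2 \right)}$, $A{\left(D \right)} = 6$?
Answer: $6 \sqrt{73} \approx 51.264$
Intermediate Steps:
$N = 6$
$V = -7$ ($V = -1 - 6 = -7$)
$y = 80$ ($y = 16 \cdot 5 = 80$)
$N \sqrt{V 1 + y} = 6 \sqrt{\left(-7\right) 1 + 80} = 6 \sqrt{-7 + 80} = 6 \sqrt{73}$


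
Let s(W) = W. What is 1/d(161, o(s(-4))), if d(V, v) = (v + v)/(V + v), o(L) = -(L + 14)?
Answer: -151/20 ≈ -7.5500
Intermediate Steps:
o(L) = -14 - L (o(L) = -(14 + L) = -14 - L)
d(V, v) = 2*v/(V + v) (d(V, v) = (2*v)/(V + v) = 2*v/(V + v))
1/d(161, o(s(-4))) = 1/(2*(-14 - 1*(-4))/(161 + (-14 - 1*(-4)))) = 1/(2*(-14 + 4)/(161 + (-14 + 4))) = 1/(2*(-10)/(161 - 10)) = 1/(2*(-10)/151) = 1/(2*(-10)*(1/151)) = 1/(-20/151) = -151/20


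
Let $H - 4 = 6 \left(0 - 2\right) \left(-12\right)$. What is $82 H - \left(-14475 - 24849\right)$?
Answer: $51460$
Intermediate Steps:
$H = 148$ ($H = 4 + 6 \left(0 - 2\right) \left(-12\right) = 4 + 6 \left(-2\right) \left(-12\right) = 4 - -144 = 4 + 144 = 148$)
$82 H - \left(-14475 - 24849\right) = 82 \cdot 148 - \left(-14475 - 24849\right) = 12136 - -39324 = 12136 + 39324 = 51460$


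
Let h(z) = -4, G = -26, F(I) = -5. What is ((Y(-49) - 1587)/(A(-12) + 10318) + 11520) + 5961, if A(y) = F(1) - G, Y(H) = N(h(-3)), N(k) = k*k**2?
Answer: 180734408/10339 ≈ 17481.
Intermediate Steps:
N(k) = k**3
Y(H) = -64 (Y(H) = (-4)**3 = -64)
A(y) = 21 (A(y) = -5 - 1*(-26) = -5 + 26 = 21)
((Y(-49) - 1587)/(A(-12) + 10318) + 11520) + 5961 = ((-64 - 1587)/(21 + 10318) + 11520) + 5961 = (-1651/10339 + 11520) + 5961 = 119103629/10339 + 5961 = 180734408/10339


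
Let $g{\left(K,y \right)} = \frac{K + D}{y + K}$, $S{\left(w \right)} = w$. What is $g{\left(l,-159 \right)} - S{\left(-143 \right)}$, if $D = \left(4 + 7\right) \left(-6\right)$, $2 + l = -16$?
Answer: $\frac{8465}{59} \approx 143.47$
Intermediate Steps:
$l = -18$ ($l = -2 - 16 = -18$)
$D = -66$ ($D = 11 \left(-6\right) = -66$)
$g{\left(K,y \right)} = \frac{-66 + K}{K + y}$ ($g{\left(K,y \right)} = \frac{K - 66}{y + K} = \frac{-66 + K}{K + y}$)
$g{\left(l,-159 \right)} - S{\left(-143 \right)} = \frac{-66 - 18}{-18 - 159} - -143 = \frac{1}{-177} \left(-84\right) + 143 = \left(- \frac{1}{177}\right) \left(-84\right) + 143 = \frac{28}{59} + 143 = \frac{8465}{59}$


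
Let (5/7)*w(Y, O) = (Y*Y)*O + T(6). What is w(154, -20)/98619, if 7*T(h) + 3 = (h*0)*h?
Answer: -3320243/493095 ≈ -6.7335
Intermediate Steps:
T(h) = -3/7 (T(h) = -3/7 + ((h*0)*h)/7 = -3/7 + (0*h)/7 = -3/7 + (⅐)*0 = -3/7 + 0 = -3/7)
w(Y, O) = -⅗ + 7*O*Y²/5 (w(Y, O) = 7*((Y*Y)*O - 3/7)/5 = 7*(Y²*O - 3/7)/5 = 7*(O*Y² - 3/7)/5 = 7*(-3/7 + O*Y²)/5 = -⅗ + 7*O*Y²/5)
w(154, -20)/98619 = (-⅗ + (7/5)*(-20)*154²)/98619 = (-⅗ + (7/5)*(-20)*23716)*(1/98619) = (-⅗ - 664048)*(1/98619) = -3320243/5*1/98619 = -3320243/493095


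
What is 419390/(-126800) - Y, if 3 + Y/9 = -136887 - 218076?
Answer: 40508677981/12680 ≈ 3.1947e+6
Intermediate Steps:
Y = -3194694 (Y = -27 + 9*(-136887 - 218076) = -27 + 9*(-354963) = -27 - 3194667 = -3194694)
419390/(-126800) - Y = 419390/(-126800) - 1*(-3194694) = 419390*(-1/126800) + 3194694 = -41939/12680 + 3194694 = 40508677981/12680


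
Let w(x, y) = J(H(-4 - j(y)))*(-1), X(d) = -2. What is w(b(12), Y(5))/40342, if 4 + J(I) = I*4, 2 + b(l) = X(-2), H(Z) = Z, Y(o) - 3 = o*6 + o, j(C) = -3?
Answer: 4/20171 ≈ 0.00019830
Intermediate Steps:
Y(o) = 3 + 7*o (Y(o) = 3 + (o*6 + o) = 3 + (6*o + o) = 3 + 7*o)
b(l) = -4 (b(l) = -2 - 2 = -4)
J(I) = -4 + 4*I (J(I) = -4 + I*4 = -4 + 4*I)
w(x, y) = 8 (w(x, y) = (-4 + 4*(-4 - 1*(-3)))*(-1) = (-4 + 4*(-4 + 3))*(-1) = (-4 + 4*(-1))*(-1) = (-4 - 4)*(-1) = -8*(-1) = 8)
w(b(12), Y(5))/40342 = 8/40342 = 8*(1/40342) = 4/20171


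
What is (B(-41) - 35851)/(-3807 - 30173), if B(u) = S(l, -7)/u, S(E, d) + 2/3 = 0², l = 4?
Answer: 4409671/4179540 ≈ 1.0551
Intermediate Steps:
S(E, d) = -⅔ (S(E, d) = -⅔ + 0² = -⅔ + 0 = -⅔)
B(u) = -2/(3*u)
(B(-41) - 35851)/(-3807 - 30173) = (-⅔/(-41) - 35851)/(-3807 - 30173) = (-⅔*(-1/41) - 35851)/(-33980) = (2/123 - 35851)*(-1/33980) = -4409671/123*(-1/33980) = 4409671/4179540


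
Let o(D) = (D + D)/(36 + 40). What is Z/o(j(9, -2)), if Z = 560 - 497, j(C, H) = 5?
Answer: 2394/5 ≈ 478.80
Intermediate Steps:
o(D) = D/38 (o(D) = (2*D)/76 = (2*D)*(1/76) = D/38)
Z = 63
Z/o(j(9, -2)) = 63/(((1/38)*5)) = 63/(5/38) = 63*(38/5) = 2394/5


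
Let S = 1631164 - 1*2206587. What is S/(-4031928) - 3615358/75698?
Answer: -7266652389985/152604442872 ≈ -47.618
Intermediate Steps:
S = -575423 (S = 1631164 - 2206587 = -575423)
S/(-4031928) - 3615358/75698 = -575423/(-4031928) - 3615358/75698 = -575423*(-1/4031928) - 3615358*1/75698 = 575423/4031928 - 1807679/37849 = -7266652389985/152604442872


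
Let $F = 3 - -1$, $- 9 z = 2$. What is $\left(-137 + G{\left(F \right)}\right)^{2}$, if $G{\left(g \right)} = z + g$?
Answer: $\frac{1437601}{81} \approx 17748.0$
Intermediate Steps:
$z = - \frac{2}{9}$ ($z = \left(- \frac{1}{9}\right) 2 = - \frac{2}{9} \approx -0.22222$)
$F = 4$ ($F = 3 + 1 = 4$)
$G{\left(g \right)} = - \frac{2}{9} + g$
$\left(-137 + G{\left(F \right)}\right)^{2} = \left(-137 + \left(- \frac{2}{9} + 4\right)\right)^{2} = \left(-137 + \frac{34}{9}\right)^{2} = \left(- \frac{1199}{9}\right)^{2} = \frac{1437601}{81}$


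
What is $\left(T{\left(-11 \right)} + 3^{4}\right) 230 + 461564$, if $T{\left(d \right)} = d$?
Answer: $477664$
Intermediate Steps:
$\left(T{\left(-11 \right)} + 3^{4}\right) 230 + 461564 = \left(-11 + 3^{4}\right) 230 + 461564 = \left(-11 + 81\right) 230 + 461564 = 70 \cdot 230 + 461564 = 16100 + 461564 = 477664$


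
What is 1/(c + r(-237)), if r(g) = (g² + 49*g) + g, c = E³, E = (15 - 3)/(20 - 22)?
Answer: 1/44103 ≈ 2.2674e-5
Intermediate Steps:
E = -6 (E = 12/(-2) = 12*(-½) = -6)
c = -216 (c = (-6)³ = -216)
r(g) = g² + 50*g
1/(c + r(-237)) = 1/(-216 - 237*(50 - 237)) = 1/(-216 - 237*(-187)) = 1/(-216 + 44319) = 1/44103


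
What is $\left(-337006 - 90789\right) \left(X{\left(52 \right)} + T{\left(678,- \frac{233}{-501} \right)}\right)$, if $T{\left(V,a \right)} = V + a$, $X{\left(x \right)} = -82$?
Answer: $- \frac{127837552055}{501} \approx -2.5516 \cdot 10^{8}$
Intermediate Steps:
$\left(-337006 - 90789\right) \left(X{\left(52 \right)} + T{\left(678,- \frac{233}{-501} \right)}\right) = \left(-337006 - 90789\right) \left(-82 + \left(678 - \frac{233}{-501}\right)\right) = - 427795 \left(-82 + \left(678 - - \frac{233}{501}\right)\right) = - 427795 \left(-82 + \left(678 + \frac{233}{501}\right)\right) = - 427795 \left(-82 + \frac{339911}{501}\right) = \left(-427795\right) \frac{298829}{501} = - \frac{127837552055}{501}$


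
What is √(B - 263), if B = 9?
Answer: I*√254 ≈ 15.937*I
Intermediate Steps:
√(B - 263) = √(9 - 263) = √(-254) = I*√254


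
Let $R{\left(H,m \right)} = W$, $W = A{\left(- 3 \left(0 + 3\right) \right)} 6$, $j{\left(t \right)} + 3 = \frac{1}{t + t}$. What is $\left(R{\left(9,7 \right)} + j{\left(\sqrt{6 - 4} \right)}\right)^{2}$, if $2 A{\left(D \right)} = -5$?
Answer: $\frac{\left(72 - \sqrt{2}\right)^{2}}{16} \approx 311.4$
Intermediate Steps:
$A{\left(D \right)} = - \frac{5}{2}$ ($A{\left(D \right)} = \frac{1}{2} \left(-5\right) = - \frac{5}{2}$)
$j{\left(t \right)} = -3 + \frac{1}{2 t}$ ($j{\left(t \right)} = -3 + \frac{1}{t + t} = -3 + \frac{1}{2 t}$)
$W = -15$ ($W = \left(- \frac{5}{2}\right) 6 = -15$)
$R{\left(H,m \right)} = -15$
$\left(R{\left(9,7 \right)} + j{\left(\sqrt{6 - 4} \right)}\right)^{2} = \left(-15 - \left(3 - \frac{1}{2 \sqrt{6 - 4}}\right)\right)^{2} = \left(-15 - \left(3 - \frac{1}{2 \sqrt{2}}\right)\right)^{2} = \left(-15 - \left(3 - \frac{\frac{1}{2} \sqrt{2}}{2}\right)\right)^{2} = \left(-15 - \left(3 - \frac{\sqrt{2}}{4}\right)\right)^{2} = \left(-18 + \frac{\sqrt{2}}{4}\right)^{2}$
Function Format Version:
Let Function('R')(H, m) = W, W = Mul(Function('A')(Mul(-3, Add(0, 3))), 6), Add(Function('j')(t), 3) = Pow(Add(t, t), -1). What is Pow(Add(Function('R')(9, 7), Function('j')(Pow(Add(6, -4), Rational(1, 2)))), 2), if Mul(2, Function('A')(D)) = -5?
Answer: Mul(Rational(1, 16), Pow(Add(72, Mul(-1, Pow(2, Rational(1, 2)))), 2)) ≈ 311.40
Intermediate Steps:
Function('A')(D) = Rational(-5, 2) (Function('A')(D) = Mul(Rational(1, 2), -5) = Rational(-5, 2))
Function('j')(t) = Add(-3, Mul(Rational(1, 2), Pow(t, -1))) (Function('j')(t) = Add(-3, Pow(Add(t, t), -1)) = Add(-3, Pow(Mul(2, t), -1)) = Add(-3, Mul(Rational(1, 2), Pow(t, -1))))
W = -15 (W = Mul(Rational(-5, 2), 6) = -15)
Function('R')(H, m) = -15
Pow(Add(Function('R')(9, 7), Function('j')(Pow(Add(6, -4), Rational(1, 2)))), 2) = Pow(Add(-15, Add(-3, Mul(Rational(1, 2), Pow(Pow(Add(6, -4), Rational(1, 2)), -1)))), 2) = Pow(Add(-15, Add(-3, Mul(Rational(1, 2), Pow(Pow(2, Rational(1, 2)), -1)))), 2) = Pow(Add(-15, Add(-3, Mul(Rational(1, 2), Mul(Rational(1, 2), Pow(2, Rational(1, 2)))))), 2) = Pow(Add(-15, Add(-3, Mul(Rational(1, 4), Pow(2, Rational(1, 2))))), 2) = Pow(Add(-18, Mul(Rational(1, 4), Pow(2, Rational(1, 2)))), 2)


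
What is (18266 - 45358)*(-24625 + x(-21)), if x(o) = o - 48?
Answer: 669009848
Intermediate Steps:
x(o) = -48 + o
(18266 - 45358)*(-24625 + x(-21)) = (18266 - 45358)*(-24625 + (-48 - 21)) = -27092*(-24625 - 69) = -27092*(-24694) = 669009848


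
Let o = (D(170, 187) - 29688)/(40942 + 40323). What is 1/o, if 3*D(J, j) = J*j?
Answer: -243795/57274 ≈ -4.2566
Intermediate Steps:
D(J, j) = J*j/3 (D(J, j) = (J*j)/3 = J*j/3)
o = -57274/243795 (o = ((⅓)*170*187 - 29688)/(40942 + 40323) = (31790/3 - 29688)/81265 = -57274/3*1/81265 = -57274/243795 ≈ -0.23493)
1/o = 1/(-57274/243795) = -243795/57274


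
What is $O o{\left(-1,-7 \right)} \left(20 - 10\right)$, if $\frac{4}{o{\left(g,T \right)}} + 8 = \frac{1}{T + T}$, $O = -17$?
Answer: $\frac{9520}{113} \approx 84.248$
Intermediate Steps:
$o{\left(g,T \right)} = \frac{4}{-8 + \frac{1}{2 T}}$ ($o{\left(g,T \right)} = \frac{4}{-8 + \frac{1}{T + T}} = \frac{4}{-8 + \frac{1}{2 T}}$)
$O o{\left(-1,-7 \right)} \left(20 - 10\right) = - 17 \left(\left(-8\right) \left(-7\right) \frac{1}{-1 + 16 \left(-7\right)}\right) \left(20 - 10\right) = - 17 \left(\left(-8\right) \left(-7\right) \frac{1}{-1 - 112}\right) 10 = - 17 \left(\left(-8\right) \left(-7\right) \frac{1}{-113}\right) 10 = - 17 \left(\left(-8\right) \left(-7\right) \left(- \frac{1}{113}\right)\right) 10 = \left(-17\right) \left(- \frac{56}{113}\right) 10 = \frac{952}{113} \cdot 10 = \frac{9520}{113}$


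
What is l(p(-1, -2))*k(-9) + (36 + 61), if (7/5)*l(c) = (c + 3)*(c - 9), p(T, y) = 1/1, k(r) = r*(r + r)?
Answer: -25241/7 ≈ -3605.9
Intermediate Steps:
k(r) = 2*r**2 (k(r) = r*(2*r) = 2*r**2)
p(T, y) = 1 (p(T, y) = 1*1 = 1)
l(c) = 5*(-9 + c)*(3 + c)/7 (l(c) = 5*((c + 3)*(c - 9))/7 = 5*((3 + c)*(-9 + c))/7 = 5*((-9 + c)*(3 + c))/7 = 5*(-9 + c)*(3 + c)/7)
l(p(-1, -2))*k(-9) + (36 + 61) = (-135/7 - 30/7*1 + (5/7)*1**2)*(2*(-9)**2) + (36 + 61) = (-135/7 - 30/7 + (5/7)*1)*(2*81) + 97 = (-135/7 - 30/7 + 5/7)*162 + 97 = -160/7*162 + 97 = -25920/7 + 97 = -25241/7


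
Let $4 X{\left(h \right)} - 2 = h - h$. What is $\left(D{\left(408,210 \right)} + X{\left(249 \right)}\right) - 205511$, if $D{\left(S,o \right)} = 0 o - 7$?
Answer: $- \frac{411035}{2} \approx -2.0552 \cdot 10^{5}$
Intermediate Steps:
$X{\left(h \right)} = \frac{1}{2}$ ($X{\left(h \right)} = \frac{1}{2} + \frac{h - h}{4} = \frac{1}{2} + \frac{1}{4} \cdot 0 = \frac{1}{2} + 0 = \frac{1}{2}$)
$D{\left(S,o \right)} = -7$ ($D{\left(S,o \right)} = 0 - 7 = -7$)
$\left(D{\left(408,210 \right)} + X{\left(249 \right)}\right) - 205511 = \left(-7 + \frac{1}{2}\right) - 205511 = - \frac{13}{2} - 205511 = - \frac{411035}{2}$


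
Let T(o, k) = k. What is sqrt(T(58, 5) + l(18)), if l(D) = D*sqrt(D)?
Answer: sqrt(5 + 54*sqrt(2)) ≈ 9.0204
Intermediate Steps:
l(D) = D**(3/2)
sqrt(T(58, 5) + l(18)) = sqrt(5 + 18**(3/2)) = sqrt(5 + 54*sqrt(2))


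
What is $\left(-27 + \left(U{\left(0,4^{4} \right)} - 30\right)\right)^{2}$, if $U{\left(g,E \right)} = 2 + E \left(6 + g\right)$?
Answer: $2193361$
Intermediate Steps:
$\left(-27 + \left(U{\left(0,4^{4} \right)} - 30\right)\right)^{2} = \left(-27 + \left(\left(2 + 6 \cdot 4^{4} + 4^{4} \cdot 0\right) - 30\right)\right)^{2} = \left(-27 + \left(\left(2 + 6 \cdot 256 + 256 \cdot 0\right) - 30\right)\right)^{2} = \left(-27 + \left(\left(2 + 1536 + 0\right) - 30\right)\right)^{2} = \left(-27 + \left(1538 - 30\right)\right)^{2} = \left(-27 + 1508\right)^{2} = 1481^{2} = 2193361$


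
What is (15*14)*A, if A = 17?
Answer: 3570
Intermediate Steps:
(15*14)*A = (15*14)*17 = 210*17 = 3570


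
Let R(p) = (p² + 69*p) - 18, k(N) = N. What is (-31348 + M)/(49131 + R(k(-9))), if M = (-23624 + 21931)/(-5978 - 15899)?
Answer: -228599501/354210507 ≈ -0.64538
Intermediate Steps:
R(p) = -18 + p² + 69*p
M = 1693/21877 (M = -1693/(-21877) = -1693*(-1/21877) = 1693/21877 ≈ 0.077387)
(-31348 + M)/(49131 + R(k(-9))) = (-31348 + 1693/21877)/(49131 + (-18 + (-9)² + 69*(-9))) = -685798503/(21877*(49131 + (-18 + 81 - 621))) = -685798503/(21877*(49131 - 558)) = -685798503/21877/48573 = -685798503/21877*1/48573 = -228599501/354210507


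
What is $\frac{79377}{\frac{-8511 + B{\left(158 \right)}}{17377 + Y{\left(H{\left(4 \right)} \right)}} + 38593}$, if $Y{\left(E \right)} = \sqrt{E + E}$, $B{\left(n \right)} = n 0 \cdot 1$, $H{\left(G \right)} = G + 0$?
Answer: $\frac{462505928358885981}{224866961015422654} - \frac{675577647 \sqrt{2}}{224866961015422654} \approx 2.0568$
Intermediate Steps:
$H{\left(G \right)} = G$
$B{\left(n \right)} = 0$ ($B{\left(n \right)} = 0 \cdot 1 = 0$)
$Y{\left(E \right)} = \sqrt{2} \sqrt{E}$ ($Y{\left(E \right)} = \sqrt{2 E} = \sqrt{2} \sqrt{E}$)
$\frac{79377}{\frac{-8511 + B{\left(158 \right)}}{17377 + Y{\left(H{\left(4 \right)} \right)}} + 38593} = \frac{79377}{\frac{-8511 + 0}{17377 + \sqrt{2} \sqrt{4}} + 38593} = \frac{79377}{- \frac{8511}{17377 + \sqrt{2} \cdot 2} + 38593} = \frac{79377}{- \frac{8511}{17377 + 2 \sqrt{2}} + 38593} = \frac{79377}{38593 - \frac{8511}{17377 + 2 \sqrt{2}}}$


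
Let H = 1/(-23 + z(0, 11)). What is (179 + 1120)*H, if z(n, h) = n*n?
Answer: -1299/23 ≈ -56.478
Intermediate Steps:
z(n, h) = n**2
H = -1/23 (H = 1/(-23 + 0**2) = 1/(-23 + 0) = 1/(-23) = -1/23 ≈ -0.043478)
(179 + 1120)*H = (179 + 1120)*(-1/23) = 1299*(-1/23) = -1299/23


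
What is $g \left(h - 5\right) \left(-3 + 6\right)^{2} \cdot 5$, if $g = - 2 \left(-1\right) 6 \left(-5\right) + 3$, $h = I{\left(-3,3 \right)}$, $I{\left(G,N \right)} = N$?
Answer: $5130$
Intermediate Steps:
$h = 3$
$g = -57$ ($g = - 2 \left(\left(-6\right) \left(-5\right)\right) + 3 = \left(-2\right) 30 + 3 = -60 + 3 = -57$)
$g \left(h - 5\right) \left(-3 + 6\right)^{2} \cdot 5 = - 57 \left(3 - 5\right) \left(-3 + 6\right)^{2} \cdot 5 = - 57 \left(- 2 \cdot 3^{2}\right) 5 = - 57 \left(\left(-2\right) 9\right) 5 = \left(-57\right) \left(-18\right) 5 = 1026 \cdot 5 = 5130$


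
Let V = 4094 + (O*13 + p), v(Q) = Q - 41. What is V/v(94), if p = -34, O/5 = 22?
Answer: 5490/53 ≈ 103.58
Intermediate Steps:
O = 110 (O = 5*22 = 110)
v(Q) = -41 + Q
V = 5490 (V = 4094 + (110*13 - 34) = 4094 + (1430 - 34) = 4094 + 1396 = 5490)
V/v(94) = 5490/(-41 + 94) = 5490/53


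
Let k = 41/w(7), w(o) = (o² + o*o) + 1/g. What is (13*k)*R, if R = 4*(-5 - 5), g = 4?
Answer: -85280/393 ≈ -217.00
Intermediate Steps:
w(o) = ¼ + 2*o² (w(o) = (o² + o*o) + 1/4 = (o² + o²) + ¼ = 2*o² + ¼ = ¼ + 2*o²)
R = -40 (R = 4*(-10) = -40)
k = 164/393 (k = 41/(¼ + 2*7²) = 41/(¼ + 2*49) = 41/(¼ + 98) = 41/(393/4) = 41*(4/393) = 164/393 ≈ 0.41730)
(13*k)*R = (13*(164/393))*(-40) = (2132/393)*(-40) = -85280/393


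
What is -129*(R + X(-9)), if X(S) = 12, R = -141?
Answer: 16641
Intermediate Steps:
-129*(R + X(-9)) = -129*(-141 + 12) = -129*(-129) = 16641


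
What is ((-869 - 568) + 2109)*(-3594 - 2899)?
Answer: -4363296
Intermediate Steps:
((-869 - 568) + 2109)*(-3594 - 2899) = (-1437 + 2109)*(-6493) = 672*(-6493) = -4363296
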